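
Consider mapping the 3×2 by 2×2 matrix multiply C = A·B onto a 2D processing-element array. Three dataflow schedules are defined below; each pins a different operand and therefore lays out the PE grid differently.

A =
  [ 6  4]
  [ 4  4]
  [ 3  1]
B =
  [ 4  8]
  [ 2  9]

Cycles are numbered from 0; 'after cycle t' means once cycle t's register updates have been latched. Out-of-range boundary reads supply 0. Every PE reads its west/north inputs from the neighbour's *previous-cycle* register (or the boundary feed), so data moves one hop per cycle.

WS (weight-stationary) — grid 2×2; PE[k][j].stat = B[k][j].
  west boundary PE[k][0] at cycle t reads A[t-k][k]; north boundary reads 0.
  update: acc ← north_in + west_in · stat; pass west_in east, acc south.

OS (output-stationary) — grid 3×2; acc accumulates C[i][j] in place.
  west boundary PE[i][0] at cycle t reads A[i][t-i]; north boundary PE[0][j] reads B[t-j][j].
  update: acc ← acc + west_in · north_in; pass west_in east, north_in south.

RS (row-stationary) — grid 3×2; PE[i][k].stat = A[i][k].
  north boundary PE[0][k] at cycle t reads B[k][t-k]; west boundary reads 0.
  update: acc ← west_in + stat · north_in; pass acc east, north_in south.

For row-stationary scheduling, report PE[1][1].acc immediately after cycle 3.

RS on a 3×2 grid — tracing PE[1][1] and its feeders:
  t=0 PE[0][1]: acc=0 h=0 v=0
  t=0 PE[1][0]: acc=0 h=0 v=0
  t=0 PE[1][1]: acc=0 h=0 v=0
  t=1 PE[0][1]: acc=32 h=32 v=2
  t=1 PE[1][0]: acc=16 h=16 v=4
  t=1 PE[1][1]: acc=0 h=0 v=0
  t=2 PE[0][1]: acc=84 h=84 v=9
  t=2 PE[1][0]: acc=32 h=32 v=8
  t=2 PE[1][1]: acc=24 h=24 v=2
  t=3 PE[0][1]: acc=0 h=0 v=0
  t=3 PE[1][0]: acc=0 h=0 v=0
  t=3 PE[1][1]: acc=68 h=68 v=9

PE[1][1].acc = 68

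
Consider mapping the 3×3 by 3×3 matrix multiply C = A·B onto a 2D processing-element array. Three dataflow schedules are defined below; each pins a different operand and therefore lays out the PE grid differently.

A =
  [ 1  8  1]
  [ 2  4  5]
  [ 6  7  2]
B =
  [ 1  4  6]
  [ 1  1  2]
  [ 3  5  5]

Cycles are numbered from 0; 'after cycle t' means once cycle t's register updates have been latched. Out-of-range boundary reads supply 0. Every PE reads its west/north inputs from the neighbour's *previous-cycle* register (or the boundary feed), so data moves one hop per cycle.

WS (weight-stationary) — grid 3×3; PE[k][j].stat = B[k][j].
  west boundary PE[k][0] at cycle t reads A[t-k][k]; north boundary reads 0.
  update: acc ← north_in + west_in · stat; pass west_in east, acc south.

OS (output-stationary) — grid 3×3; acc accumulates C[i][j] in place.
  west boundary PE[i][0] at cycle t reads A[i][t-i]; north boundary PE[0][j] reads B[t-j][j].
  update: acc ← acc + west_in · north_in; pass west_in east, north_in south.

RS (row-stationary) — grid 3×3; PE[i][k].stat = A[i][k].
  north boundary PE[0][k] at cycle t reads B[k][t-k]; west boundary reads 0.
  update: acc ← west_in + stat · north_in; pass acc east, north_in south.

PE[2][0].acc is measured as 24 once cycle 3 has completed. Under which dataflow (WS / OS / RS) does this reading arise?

dataflow = RS

WS (3×3 grid), PE[2][0]:
  0: (2,0).acc=0  regs=<0,0>
  1: (2,0).acc=0  regs=<0,0>
  2: (2,0).acc=12  regs=<1,12>
  3: (2,0).acc=21  regs=<5,21>
OS (3×3 grid), PE[2][0]:
  0: (2,0).acc=0  regs=<0,0>
  1: (2,0).acc=0  regs=<0,0>
  2: (2,0).acc=6  regs=<6,1>
  3: (2,0).acc=13  regs=<7,1>
RS (3×3 grid), PE[2][0]:
  0: (2,0).acc=0  regs=<0,0>
  1: (2,0).acc=0  regs=<0,0>
  2: (2,0).acc=6  regs=<6,1>
  3: (2,0).acc=24  regs=<24,4>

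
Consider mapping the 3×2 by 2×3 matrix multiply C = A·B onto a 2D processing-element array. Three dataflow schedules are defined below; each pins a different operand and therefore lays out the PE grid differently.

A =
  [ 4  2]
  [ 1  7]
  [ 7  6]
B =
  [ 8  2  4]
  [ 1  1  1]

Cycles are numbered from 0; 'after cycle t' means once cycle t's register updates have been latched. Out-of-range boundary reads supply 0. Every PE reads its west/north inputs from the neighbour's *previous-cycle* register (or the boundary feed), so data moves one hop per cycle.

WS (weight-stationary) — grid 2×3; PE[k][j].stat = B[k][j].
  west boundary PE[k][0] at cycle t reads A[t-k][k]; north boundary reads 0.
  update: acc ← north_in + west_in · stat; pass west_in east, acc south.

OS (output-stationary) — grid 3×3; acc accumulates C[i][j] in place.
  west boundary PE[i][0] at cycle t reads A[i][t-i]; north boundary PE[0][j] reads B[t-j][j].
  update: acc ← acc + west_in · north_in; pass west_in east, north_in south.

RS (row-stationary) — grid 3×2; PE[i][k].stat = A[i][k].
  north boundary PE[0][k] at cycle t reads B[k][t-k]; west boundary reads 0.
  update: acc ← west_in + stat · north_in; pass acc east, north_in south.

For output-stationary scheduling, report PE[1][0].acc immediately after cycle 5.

OS 3×3: PE[1][0] cycle-by-cycle (with neighbour feeds):
  step 0 · PE0,0: acc=32; fwd→4 fwd↓8
  step 0 · PE1,0: acc=0; fwd→0 fwd↓0
  step 1 · PE0,0: acc=34; fwd→2 fwd↓1
  step 1 · PE1,0: acc=8; fwd→1 fwd↓8
  step 2 · PE0,0: acc=34; fwd→0 fwd↓0
  step 2 · PE1,0: acc=15; fwd→7 fwd↓1
  step 3 · PE0,0: acc=34; fwd→0 fwd↓0
  step 3 · PE1,0: acc=15; fwd→0 fwd↓0
  step 4 · PE0,0: acc=34; fwd→0 fwd↓0
  step 4 · PE1,0: acc=15; fwd→0 fwd↓0
  step 5 · PE0,0: acc=34; fwd→0 fwd↓0
  step 5 · PE1,0: acc=15; fwd→0 fwd↓0

PE[1][0].acc = 15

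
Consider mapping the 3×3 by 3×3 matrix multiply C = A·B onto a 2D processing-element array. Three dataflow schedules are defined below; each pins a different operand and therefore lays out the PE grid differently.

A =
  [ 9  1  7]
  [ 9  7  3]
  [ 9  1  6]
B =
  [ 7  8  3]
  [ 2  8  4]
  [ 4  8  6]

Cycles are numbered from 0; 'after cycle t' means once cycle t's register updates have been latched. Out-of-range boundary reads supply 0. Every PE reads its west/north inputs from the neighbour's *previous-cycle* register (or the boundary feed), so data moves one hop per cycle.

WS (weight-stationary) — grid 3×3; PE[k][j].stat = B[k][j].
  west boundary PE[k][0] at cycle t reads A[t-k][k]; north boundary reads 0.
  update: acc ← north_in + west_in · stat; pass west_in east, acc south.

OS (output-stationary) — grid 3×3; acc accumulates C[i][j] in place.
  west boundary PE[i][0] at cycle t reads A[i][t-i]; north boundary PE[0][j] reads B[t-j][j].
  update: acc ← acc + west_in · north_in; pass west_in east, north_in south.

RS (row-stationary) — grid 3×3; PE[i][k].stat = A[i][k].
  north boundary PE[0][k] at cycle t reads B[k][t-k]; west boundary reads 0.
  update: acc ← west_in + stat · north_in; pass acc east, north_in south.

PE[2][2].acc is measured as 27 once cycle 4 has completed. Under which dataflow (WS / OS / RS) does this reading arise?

WS (3×3 grid), PE[2][2]:
  step 0 · PE2,2: acc=0; fwd→0 fwd↓0
  step 1 · PE2,2: acc=0; fwd→0 fwd↓0
  step 2 · PE2,2: acc=0; fwd→0 fwd↓0
  step 3 · PE2,2: acc=0; fwd→0 fwd↓0
  step 4 · PE2,2: acc=73; fwd→7 fwd↓73
OS (3×3 grid), PE[2][2]:
  step 0 · PE2,2: acc=0; fwd→0 fwd↓0
  step 1 · PE2,2: acc=0; fwd→0 fwd↓0
  step 2 · PE2,2: acc=0; fwd→0 fwd↓0
  step 3 · PE2,2: acc=0; fwd→0 fwd↓0
  step 4 · PE2,2: acc=27; fwd→9 fwd↓3
RS (3×3 grid), PE[2][2]:
  step 0 · PE2,2: acc=0; fwd→0 fwd↓0
  step 1 · PE2,2: acc=0; fwd→0 fwd↓0
  step 2 · PE2,2: acc=0; fwd→0 fwd↓0
  step 3 · PE2,2: acc=0; fwd→0 fwd↓0
  step 4 · PE2,2: acc=89; fwd→89 fwd↓4

dataflow = OS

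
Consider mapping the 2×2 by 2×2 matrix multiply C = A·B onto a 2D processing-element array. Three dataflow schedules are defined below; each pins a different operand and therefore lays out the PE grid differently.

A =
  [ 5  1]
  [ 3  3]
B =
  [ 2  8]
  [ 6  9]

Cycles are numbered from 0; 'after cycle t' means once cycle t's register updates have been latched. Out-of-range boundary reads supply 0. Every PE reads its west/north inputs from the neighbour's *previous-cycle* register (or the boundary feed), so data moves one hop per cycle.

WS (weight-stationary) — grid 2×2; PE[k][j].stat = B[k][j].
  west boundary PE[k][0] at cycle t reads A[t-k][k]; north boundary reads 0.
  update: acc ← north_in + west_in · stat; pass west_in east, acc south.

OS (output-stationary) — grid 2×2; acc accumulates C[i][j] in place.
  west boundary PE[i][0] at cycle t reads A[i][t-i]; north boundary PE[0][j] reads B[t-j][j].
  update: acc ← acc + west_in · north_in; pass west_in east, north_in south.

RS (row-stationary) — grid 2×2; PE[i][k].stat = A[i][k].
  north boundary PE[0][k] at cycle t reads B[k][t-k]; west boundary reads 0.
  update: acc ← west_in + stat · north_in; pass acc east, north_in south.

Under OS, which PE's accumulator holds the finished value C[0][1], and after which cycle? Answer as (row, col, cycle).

(row, col, cycle) = (0, 1, 2)

Under OS, C[0][1] lands at PE[0][1]:
  t=0 PE[0][1]: acc=0 h=0 v=0
  t=1 PE[0][1]: acc=40 h=5 v=8
  t=2 PE[0][1]: acc=49 h=1 v=9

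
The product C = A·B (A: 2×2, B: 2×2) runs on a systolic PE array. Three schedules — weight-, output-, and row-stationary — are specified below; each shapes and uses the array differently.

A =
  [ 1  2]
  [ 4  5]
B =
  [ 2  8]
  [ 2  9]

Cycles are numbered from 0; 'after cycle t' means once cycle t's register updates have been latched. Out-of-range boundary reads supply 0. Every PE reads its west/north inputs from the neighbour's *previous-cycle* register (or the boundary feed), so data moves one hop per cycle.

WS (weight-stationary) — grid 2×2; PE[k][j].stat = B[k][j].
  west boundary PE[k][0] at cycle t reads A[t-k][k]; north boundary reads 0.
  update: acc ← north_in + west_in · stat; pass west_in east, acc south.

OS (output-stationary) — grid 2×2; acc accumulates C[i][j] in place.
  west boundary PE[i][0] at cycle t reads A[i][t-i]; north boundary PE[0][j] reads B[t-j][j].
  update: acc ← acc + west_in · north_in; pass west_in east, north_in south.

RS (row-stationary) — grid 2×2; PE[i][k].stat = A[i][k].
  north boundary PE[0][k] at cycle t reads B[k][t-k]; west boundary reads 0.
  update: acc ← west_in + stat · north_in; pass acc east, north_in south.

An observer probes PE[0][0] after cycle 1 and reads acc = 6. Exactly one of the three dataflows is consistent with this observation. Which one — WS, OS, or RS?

— WS: 2×2; PE[0][0] trace:
  [0] (0,0) acc=2 (h:1 v:2)
  [1] (0,0) acc=8 (h:4 v:8)
— OS: 2×2; PE[0][0] trace:
  [0] (0,0) acc=2 (h:1 v:2)
  [1] (0,0) acc=6 (h:2 v:2)
— RS: 2×2; PE[0][0] trace:
  [0] (0,0) acc=2 (h:2 v:2)
  [1] (0,0) acc=8 (h:8 v:8)

dataflow = OS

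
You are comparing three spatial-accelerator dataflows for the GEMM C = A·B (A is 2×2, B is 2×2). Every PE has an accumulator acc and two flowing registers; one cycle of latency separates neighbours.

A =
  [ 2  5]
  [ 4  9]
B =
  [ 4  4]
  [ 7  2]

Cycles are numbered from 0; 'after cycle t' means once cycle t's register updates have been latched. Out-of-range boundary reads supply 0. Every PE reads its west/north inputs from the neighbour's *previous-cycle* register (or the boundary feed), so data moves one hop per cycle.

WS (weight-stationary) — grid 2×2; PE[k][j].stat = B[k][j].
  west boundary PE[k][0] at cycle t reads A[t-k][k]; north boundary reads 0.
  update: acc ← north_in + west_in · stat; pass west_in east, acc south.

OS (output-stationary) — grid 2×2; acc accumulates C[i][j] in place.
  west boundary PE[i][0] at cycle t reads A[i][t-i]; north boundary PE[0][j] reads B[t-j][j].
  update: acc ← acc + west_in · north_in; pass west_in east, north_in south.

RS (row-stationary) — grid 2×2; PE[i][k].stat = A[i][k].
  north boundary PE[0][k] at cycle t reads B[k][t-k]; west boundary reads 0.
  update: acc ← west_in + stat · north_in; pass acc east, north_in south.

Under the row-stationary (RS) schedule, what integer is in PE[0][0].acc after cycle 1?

Tracing RS — 2×2 array, target PE[0][0]:
  after 0 — PE[0][0] acc=8, pass-E 8, pass-S 4
  after 1 — PE[0][0] acc=8, pass-E 8, pass-S 4

PE[0][0].acc = 8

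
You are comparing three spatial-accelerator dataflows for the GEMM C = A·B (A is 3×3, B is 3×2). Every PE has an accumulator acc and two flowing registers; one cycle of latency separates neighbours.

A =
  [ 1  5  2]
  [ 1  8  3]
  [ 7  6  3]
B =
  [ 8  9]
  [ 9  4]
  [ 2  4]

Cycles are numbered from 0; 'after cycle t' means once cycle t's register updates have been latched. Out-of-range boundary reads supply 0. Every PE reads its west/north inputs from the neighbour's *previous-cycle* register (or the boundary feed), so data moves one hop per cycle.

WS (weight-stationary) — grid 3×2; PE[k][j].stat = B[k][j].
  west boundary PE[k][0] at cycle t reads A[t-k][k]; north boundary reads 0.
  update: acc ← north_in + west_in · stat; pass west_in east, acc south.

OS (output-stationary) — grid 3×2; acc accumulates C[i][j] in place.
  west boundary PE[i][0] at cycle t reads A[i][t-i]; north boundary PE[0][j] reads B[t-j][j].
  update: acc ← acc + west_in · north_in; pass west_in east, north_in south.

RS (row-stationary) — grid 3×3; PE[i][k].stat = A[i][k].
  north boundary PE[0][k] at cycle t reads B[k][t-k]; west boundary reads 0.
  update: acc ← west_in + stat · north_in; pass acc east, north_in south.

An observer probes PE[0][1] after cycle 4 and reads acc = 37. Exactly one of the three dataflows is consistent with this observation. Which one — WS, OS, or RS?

dataflow = OS

Under WS (3×2), PE[0][1]:
  @0  [0,1]  acc 0  |  →0  ↓0
  @1  [0,1]  acc 9  |  →1  ↓9
  @2  [0,1]  acc 9  |  →1  ↓9
  @3  [0,1]  acc 63  |  →7  ↓63
  @4  [0,1]  acc 0  |  →0  ↓0
Under OS (3×2), PE[0][1]:
  @0  [0,1]  acc 0  |  →0  ↓0
  @1  [0,1]  acc 9  |  →1  ↓9
  @2  [0,1]  acc 29  |  →5  ↓4
  @3  [0,1]  acc 37  |  →2  ↓4
  @4  [0,1]  acc 37  |  →0  ↓0
Under RS (3×3), PE[0][1]:
  @0  [0,1]  acc 0  |  →0  ↓0
  @1  [0,1]  acc 53  |  →53  ↓9
  @2  [0,1]  acc 29  |  →29  ↓4
  @3  [0,1]  acc 0  |  →0  ↓0
  @4  [0,1]  acc 0  |  →0  ↓0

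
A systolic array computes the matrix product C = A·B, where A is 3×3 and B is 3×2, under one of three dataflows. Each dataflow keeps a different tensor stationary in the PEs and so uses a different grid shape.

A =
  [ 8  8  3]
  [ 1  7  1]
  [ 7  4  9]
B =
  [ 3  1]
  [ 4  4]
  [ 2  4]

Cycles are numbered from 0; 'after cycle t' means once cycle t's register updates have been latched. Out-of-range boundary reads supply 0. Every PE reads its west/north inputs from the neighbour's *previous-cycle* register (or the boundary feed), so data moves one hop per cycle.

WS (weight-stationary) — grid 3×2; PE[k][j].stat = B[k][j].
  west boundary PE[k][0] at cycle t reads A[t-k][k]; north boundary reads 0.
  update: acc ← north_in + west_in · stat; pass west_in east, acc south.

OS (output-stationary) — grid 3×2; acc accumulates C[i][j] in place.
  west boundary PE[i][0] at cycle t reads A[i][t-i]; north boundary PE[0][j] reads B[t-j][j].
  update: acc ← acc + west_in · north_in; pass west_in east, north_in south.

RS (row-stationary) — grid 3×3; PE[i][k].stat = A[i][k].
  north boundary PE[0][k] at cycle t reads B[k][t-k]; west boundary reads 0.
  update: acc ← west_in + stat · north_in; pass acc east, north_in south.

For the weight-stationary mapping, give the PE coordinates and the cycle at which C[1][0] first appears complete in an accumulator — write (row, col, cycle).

WS — PE[2][0] is where C[1][0] collects:
  c0 r2c0: 0 / 0 / 0
  c1 r2c0: 0 / 0 / 0
  c2 r2c0: 62 / 3 / 62
  c3 r2c0: 33 / 1 / 33

(row, col, cycle) = (2, 0, 3)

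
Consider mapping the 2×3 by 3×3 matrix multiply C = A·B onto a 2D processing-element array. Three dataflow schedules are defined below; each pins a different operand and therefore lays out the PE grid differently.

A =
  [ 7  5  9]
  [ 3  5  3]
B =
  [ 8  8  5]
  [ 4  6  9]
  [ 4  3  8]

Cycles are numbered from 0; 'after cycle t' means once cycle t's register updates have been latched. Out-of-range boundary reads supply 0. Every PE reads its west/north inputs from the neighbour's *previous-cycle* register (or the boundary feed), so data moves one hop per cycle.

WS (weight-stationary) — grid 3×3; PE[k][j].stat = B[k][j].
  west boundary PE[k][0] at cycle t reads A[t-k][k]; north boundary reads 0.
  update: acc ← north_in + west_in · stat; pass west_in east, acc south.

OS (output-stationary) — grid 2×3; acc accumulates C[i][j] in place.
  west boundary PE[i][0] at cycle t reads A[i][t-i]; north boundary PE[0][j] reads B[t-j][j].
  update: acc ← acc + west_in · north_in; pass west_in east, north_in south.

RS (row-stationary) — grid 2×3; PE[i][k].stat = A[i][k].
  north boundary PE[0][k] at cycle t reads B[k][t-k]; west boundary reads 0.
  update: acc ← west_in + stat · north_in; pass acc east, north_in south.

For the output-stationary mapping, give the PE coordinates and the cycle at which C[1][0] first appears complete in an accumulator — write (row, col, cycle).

(row, col, cycle) = (1, 0, 3)

OS: C[1][0] accumulates in PE[1][0]:
  after 0 — PE[1][0] acc=0, pass-E 0, pass-S 0
  after 1 — PE[1][0] acc=24, pass-E 3, pass-S 8
  after 2 — PE[1][0] acc=44, pass-E 5, pass-S 4
  after 3 — PE[1][0] acc=56, pass-E 3, pass-S 4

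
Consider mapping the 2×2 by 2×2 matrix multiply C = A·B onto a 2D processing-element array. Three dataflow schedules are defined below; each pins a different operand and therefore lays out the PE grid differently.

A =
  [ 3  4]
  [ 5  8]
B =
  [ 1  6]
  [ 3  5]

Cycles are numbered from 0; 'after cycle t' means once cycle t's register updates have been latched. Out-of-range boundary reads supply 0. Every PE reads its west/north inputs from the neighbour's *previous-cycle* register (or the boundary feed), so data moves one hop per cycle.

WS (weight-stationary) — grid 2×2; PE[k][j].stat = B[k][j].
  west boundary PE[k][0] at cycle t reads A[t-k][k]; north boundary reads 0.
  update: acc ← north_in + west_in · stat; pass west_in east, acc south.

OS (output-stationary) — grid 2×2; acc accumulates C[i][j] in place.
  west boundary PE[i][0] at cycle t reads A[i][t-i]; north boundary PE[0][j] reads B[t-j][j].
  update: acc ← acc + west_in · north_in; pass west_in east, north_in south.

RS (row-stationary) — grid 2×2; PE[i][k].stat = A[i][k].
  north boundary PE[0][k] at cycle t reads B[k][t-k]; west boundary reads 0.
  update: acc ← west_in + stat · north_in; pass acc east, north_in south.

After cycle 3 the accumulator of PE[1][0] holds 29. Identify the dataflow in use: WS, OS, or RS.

— WS: 2×2; PE[1][0] trace:
  t=0 PE[1][0]: acc=0 h=0 v=0
  t=1 PE[1][0]: acc=15 h=4 v=15
  t=2 PE[1][0]: acc=29 h=8 v=29
  t=3 PE[1][0]: acc=0 h=0 v=0
— OS: 2×2; PE[1][0] trace:
  t=0 PE[1][0]: acc=0 h=0 v=0
  t=1 PE[1][0]: acc=5 h=5 v=1
  t=2 PE[1][0]: acc=29 h=8 v=3
  t=3 PE[1][0]: acc=29 h=0 v=0
— RS: 2×2; PE[1][0] trace:
  t=0 PE[1][0]: acc=0 h=0 v=0
  t=1 PE[1][0]: acc=5 h=5 v=1
  t=2 PE[1][0]: acc=30 h=30 v=6
  t=3 PE[1][0]: acc=0 h=0 v=0

dataflow = OS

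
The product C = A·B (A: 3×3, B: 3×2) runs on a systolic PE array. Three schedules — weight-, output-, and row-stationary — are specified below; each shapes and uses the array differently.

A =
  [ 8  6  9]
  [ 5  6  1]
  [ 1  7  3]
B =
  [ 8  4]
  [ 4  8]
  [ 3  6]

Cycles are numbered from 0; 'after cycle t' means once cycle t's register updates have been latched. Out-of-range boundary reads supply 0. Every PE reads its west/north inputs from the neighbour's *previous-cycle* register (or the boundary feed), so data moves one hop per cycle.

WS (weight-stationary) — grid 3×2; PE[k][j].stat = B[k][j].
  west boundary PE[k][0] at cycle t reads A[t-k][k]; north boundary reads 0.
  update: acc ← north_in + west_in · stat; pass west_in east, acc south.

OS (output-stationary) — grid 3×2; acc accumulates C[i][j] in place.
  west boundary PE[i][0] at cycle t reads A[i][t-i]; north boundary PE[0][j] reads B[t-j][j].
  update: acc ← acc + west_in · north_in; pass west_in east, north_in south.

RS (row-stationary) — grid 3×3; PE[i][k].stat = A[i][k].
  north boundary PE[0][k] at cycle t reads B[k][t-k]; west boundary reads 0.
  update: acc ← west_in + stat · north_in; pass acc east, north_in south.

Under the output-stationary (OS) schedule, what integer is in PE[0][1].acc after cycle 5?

OS 3×2: PE[0][1] cycle-by-cycle (with neighbour feeds):
  t=0 PE[0][0]: acc=64 h=8 v=8
  t=0 PE[0][1]: acc=0 h=0 v=0
  t=1 PE[0][0]: acc=88 h=6 v=4
  t=1 PE[0][1]: acc=32 h=8 v=4
  t=2 PE[0][0]: acc=115 h=9 v=3
  t=2 PE[0][1]: acc=80 h=6 v=8
  t=3 PE[0][0]: acc=115 h=0 v=0
  t=3 PE[0][1]: acc=134 h=9 v=6
  t=4 PE[0][0]: acc=115 h=0 v=0
  t=4 PE[0][1]: acc=134 h=0 v=0
  t=5 PE[0][0]: acc=115 h=0 v=0
  t=5 PE[0][1]: acc=134 h=0 v=0

PE[0][1].acc = 134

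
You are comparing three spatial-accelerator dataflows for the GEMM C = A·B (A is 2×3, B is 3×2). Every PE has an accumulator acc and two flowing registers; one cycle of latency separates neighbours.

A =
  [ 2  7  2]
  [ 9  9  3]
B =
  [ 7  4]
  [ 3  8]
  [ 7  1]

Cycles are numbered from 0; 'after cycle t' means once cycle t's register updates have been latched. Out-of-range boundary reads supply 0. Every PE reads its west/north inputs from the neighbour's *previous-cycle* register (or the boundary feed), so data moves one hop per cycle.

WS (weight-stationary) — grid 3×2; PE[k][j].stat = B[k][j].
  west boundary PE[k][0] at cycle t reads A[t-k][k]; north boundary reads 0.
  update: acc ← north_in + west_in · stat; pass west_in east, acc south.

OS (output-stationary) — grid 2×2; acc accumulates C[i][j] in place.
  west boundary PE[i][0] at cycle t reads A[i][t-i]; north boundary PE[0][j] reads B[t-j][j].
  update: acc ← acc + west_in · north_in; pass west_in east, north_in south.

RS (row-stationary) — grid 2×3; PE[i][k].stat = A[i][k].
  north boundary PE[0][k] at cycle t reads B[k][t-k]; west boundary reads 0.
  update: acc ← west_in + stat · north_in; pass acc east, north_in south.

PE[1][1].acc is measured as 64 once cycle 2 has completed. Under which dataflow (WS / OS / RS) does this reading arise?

dataflow = WS

— WS: 3×2; PE[1][1] trace:
  cycle 0: PE[1][1] → acc 0, east 0, south 0
  cycle 1: PE[1][1] → acc 0, east 0, south 0
  cycle 2: PE[1][1] → acc 64, east 7, south 64
— OS: 2×2; PE[1][1] trace:
  cycle 0: PE[1][1] → acc 0, east 0, south 0
  cycle 1: PE[1][1] → acc 0, east 0, south 0
  cycle 2: PE[1][1] → acc 36, east 9, south 4
— RS: 2×3; PE[1][1] trace:
  cycle 0: PE[1][1] → acc 0, east 0, south 0
  cycle 1: PE[1][1] → acc 0, east 0, south 0
  cycle 2: PE[1][1] → acc 90, east 90, south 3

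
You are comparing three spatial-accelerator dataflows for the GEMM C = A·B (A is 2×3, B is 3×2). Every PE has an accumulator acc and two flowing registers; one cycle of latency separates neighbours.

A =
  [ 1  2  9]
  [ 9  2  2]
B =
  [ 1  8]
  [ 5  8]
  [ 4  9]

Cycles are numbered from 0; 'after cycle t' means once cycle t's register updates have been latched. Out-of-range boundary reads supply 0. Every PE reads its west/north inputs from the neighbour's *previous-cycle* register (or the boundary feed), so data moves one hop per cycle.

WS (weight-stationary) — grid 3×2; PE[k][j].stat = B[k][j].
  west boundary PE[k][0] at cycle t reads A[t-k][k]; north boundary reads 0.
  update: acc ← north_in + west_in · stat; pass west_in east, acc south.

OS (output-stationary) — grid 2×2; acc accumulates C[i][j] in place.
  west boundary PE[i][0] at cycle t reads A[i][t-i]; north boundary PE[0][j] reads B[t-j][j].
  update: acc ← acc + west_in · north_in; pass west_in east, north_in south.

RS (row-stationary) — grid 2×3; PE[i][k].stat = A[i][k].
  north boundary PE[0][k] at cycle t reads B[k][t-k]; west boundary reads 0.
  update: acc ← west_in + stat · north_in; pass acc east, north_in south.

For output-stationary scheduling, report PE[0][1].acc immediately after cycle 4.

PE[0][1].acc = 105

OS on a 2×2 grid — tracing PE[0][1] and its feeders:
  @0  [0,0]  acc 1  |  →1  ↓1
  @0  [0,1]  acc 0  |  →0  ↓0
  @1  [0,0]  acc 11  |  →2  ↓5
  @1  [0,1]  acc 8  |  →1  ↓8
  @2  [0,0]  acc 47  |  →9  ↓4
  @2  [0,1]  acc 24  |  →2  ↓8
  @3  [0,0]  acc 47  |  →0  ↓0
  @3  [0,1]  acc 105  |  →9  ↓9
  @4  [0,0]  acc 47  |  →0  ↓0
  @4  [0,1]  acc 105  |  →0  ↓0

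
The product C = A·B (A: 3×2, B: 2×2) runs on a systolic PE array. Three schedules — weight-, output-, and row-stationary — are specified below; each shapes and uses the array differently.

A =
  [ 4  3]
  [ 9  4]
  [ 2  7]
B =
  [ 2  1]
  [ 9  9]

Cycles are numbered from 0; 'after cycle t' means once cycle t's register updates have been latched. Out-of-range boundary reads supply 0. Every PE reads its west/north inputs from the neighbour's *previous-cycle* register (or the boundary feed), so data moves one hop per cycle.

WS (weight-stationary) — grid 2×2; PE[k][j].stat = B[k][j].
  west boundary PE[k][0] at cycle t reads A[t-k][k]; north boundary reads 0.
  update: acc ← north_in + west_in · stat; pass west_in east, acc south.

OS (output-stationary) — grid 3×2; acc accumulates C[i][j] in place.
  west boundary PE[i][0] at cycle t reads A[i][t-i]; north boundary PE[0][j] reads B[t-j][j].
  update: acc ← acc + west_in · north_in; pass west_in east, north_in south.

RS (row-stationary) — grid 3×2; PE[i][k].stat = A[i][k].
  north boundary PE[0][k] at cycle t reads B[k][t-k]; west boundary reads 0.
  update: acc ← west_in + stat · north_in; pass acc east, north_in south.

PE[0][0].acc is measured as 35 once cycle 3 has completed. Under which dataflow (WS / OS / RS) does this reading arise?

dataflow = OS

— WS: 2×2; PE[0][0] trace:
  @0  [0,0]  acc 8  |  →4  ↓8
  @1  [0,0]  acc 18  |  →9  ↓18
  @2  [0,0]  acc 4  |  →2  ↓4
  @3  [0,0]  acc 0  |  →0  ↓0
— OS: 3×2; PE[0][0] trace:
  @0  [0,0]  acc 8  |  →4  ↓2
  @1  [0,0]  acc 35  |  →3  ↓9
  @2  [0,0]  acc 35  |  →0  ↓0
  @3  [0,0]  acc 35  |  →0  ↓0
— RS: 3×2; PE[0][0] trace:
  @0  [0,0]  acc 8  |  →8  ↓2
  @1  [0,0]  acc 4  |  →4  ↓1
  @2  [0,0]  acc 0  |  →0  ↓0
  @3  [0,0]  acc 0  |  →0  ↓0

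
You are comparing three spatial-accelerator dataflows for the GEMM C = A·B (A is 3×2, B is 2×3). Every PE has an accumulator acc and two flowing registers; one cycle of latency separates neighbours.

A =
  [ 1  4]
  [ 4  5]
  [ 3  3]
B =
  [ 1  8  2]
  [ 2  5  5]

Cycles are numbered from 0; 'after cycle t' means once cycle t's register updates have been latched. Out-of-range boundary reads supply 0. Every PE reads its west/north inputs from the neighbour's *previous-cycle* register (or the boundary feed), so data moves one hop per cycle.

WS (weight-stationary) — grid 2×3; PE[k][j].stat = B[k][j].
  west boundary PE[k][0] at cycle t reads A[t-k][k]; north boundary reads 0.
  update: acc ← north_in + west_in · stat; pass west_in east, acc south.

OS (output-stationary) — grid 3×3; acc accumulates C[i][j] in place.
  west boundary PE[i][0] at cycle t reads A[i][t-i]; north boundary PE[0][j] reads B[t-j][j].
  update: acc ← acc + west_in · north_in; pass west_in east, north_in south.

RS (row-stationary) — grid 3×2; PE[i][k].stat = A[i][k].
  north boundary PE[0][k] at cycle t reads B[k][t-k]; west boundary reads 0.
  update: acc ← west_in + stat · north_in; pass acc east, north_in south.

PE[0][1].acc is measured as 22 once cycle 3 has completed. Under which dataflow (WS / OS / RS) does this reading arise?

dataflow = RS

— WS: 2×3; PE[0][1] trace:
  after 0 — PE[0][1] acc=0, pass-E 0, pass-S 0
  after 1 — PE[0][1] acc=8, pass-E 1, pass-S 8
  after 2 — PE[0][1] acc=32, pass-E 4, pass-S 32
  after 3 — PE[0][1] acc=24, pass-E 3, pass-S 24
— OS: 3×3; PE[0][1] trace:
  after 0 — PE[0][1] acc=0, pass-E 0, pass-S 0
  after 1 — PE[0][1] acc=8, pass-E 1, pass-S 8
  after 2 — PE[0][1] acc=28, pass-E 4, pass-S 5
  after 3 — PE[0][1] acc=28, pass-E 0, pass-S 0
— RS: 3×2; PE[0][1] trace:
  after 0 — PE[0][1] acc=0, pass-E 0, pass-S 0
  after 1 — PE[0][1] acc=9, pass-E 9, pass-S 2
  after 2 — PE[0][1] acc=28, pass-E 28, pass-S 5
  after 3 — PE[0][1] acc=22, pass-E 22, pass-S 5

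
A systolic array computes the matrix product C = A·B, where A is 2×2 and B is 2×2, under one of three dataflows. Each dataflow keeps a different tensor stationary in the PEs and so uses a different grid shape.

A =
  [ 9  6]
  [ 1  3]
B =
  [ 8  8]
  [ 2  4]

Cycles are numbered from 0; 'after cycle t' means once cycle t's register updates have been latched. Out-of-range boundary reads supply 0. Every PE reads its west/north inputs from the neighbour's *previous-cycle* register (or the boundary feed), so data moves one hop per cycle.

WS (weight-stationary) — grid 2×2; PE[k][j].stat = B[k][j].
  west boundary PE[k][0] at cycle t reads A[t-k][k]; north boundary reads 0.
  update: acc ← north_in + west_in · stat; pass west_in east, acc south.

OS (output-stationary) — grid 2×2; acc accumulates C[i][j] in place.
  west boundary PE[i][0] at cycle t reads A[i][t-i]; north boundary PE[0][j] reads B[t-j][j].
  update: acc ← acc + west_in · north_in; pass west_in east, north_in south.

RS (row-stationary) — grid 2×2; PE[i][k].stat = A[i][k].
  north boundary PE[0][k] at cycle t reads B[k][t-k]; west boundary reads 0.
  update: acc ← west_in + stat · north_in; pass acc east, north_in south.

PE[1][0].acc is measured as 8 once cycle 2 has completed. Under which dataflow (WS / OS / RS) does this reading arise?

WS [2×2] PE[1][0] across cycles:
  cycle 0: PE[1][0] → acc 0, east 0, south 0
  cycle 1: PE[1][0] → acc 84, east 6, south 84
  cycle 2: PE[1][0] → acc 14, east 3, south 14
OS [2×2] PE[1][0] across cycles:
  cycle 0: PE[1][0] → acc 0, east 0, south 0
  cycle 1: PE[1][0] → acc 8, east 1, south 8
  cycle 2: PE[1][0] → acc 14, east 3, south 2
RS [2×2] PE[1][0] across cycles:
  cycle 0: PE[1][0] → acc 0, east 0, south 0
  cycle 1: PE[1][0] → acc 8, east 8, south 8
  cycle 2: PE[1][0] → acc 8, east 8, south 8

dataflow = RS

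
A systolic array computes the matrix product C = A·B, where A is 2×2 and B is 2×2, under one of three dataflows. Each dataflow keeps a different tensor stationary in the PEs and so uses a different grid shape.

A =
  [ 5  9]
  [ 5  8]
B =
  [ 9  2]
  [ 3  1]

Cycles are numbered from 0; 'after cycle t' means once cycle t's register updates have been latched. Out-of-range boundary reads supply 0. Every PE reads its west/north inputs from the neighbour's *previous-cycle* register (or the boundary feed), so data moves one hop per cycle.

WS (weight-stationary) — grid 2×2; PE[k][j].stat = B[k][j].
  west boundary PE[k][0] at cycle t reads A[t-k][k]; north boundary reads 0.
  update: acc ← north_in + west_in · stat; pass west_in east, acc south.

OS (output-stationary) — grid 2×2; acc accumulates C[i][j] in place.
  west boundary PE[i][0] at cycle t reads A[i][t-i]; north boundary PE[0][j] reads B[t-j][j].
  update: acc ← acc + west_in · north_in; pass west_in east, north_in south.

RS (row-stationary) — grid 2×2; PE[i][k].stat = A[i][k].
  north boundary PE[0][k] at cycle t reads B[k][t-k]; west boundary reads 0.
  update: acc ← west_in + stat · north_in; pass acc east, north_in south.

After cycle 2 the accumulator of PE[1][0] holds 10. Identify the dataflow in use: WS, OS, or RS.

dataflow = RS

WS (2×2 grid), PE[1][0]:
  c0 r1c0: 0 / 0 / 0
  c1 r1c0: 72 / 9 / 72
  c2 r1c0: 69 / 8 / 69
OS (2×2 grid), PE[1][0]:
  c0 r1c0: 0 / 0 / 0
  c1 r1c0: 45 / 5 / 9
  c2 r1c0: 69 / 8 / 3
RS (2×2 grid), PE[1][0]:
  c0 r1c0: 0 / 0 / 0
  c1 r1c0: 45 / 45 / 9
  c2 r1c0: 10 / 10 / 2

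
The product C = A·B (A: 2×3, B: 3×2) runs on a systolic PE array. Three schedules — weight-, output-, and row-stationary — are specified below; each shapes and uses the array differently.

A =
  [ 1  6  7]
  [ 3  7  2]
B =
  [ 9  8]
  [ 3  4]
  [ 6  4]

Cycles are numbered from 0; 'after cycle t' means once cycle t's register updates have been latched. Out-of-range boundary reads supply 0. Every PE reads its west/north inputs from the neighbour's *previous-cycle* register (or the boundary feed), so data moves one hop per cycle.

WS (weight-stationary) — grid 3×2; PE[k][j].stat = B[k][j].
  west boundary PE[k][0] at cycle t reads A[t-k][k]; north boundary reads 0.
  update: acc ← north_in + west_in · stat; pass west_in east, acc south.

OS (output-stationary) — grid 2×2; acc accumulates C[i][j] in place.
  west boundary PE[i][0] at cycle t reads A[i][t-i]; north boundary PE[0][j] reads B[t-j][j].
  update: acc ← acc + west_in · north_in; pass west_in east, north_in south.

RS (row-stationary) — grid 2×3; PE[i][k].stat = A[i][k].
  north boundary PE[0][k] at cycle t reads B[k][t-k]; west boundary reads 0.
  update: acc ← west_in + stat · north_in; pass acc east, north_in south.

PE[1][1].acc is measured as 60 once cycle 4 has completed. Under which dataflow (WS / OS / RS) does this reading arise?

— WS: 3×2; PE[1][1] trace:
  after 0 — PE[1][1] acc=0, pass-E 0, pass-S 0
  after 1 — PE[1][1] acc=0, pass-E 0, pass-S 0
  after 2 — PE[1][1] acc=32, pass-E 6, pass-S 32
  after 3 — PE[1][1] acc=52, pass-E 7, pass-S 52
  after 4 — PE[1][1] acc=0, pass-E 0, pass-S 0
— OS: 2×2; PE[1][1] trace:
  after 0 — PE[1][1] acc=0, pass-E 0, pass-S 0
  after 1 — PE[1][1] acc=0, pass-E 0, pass-S 0
  after 2 — PE[1][1] acc=24, pass-E 3, pass-S 8
  after 3 — PE[1][1] acc=52, pass-E 7, pass-S 4
  after 4 — PE[1][1] acc=60, pass-E 2, pass-S 4
— RS: 2×3; PE[1][1] trace:
  after 0 — PE[1][1] acc=0, pass-E 0, pass-S 0
  after 1 — PE[1][1] acc=0, pass-E 0, pass-S 0
  after 2 — PE[1][1] acc=48, pass-E 48, pass-S 3
  after 3 — PE[1][1] acc=52, pass-E 52, pass-S 4
  after 4 — PE[1][1] acc=0, pass-E 0, pass-S 0

dataflow = OS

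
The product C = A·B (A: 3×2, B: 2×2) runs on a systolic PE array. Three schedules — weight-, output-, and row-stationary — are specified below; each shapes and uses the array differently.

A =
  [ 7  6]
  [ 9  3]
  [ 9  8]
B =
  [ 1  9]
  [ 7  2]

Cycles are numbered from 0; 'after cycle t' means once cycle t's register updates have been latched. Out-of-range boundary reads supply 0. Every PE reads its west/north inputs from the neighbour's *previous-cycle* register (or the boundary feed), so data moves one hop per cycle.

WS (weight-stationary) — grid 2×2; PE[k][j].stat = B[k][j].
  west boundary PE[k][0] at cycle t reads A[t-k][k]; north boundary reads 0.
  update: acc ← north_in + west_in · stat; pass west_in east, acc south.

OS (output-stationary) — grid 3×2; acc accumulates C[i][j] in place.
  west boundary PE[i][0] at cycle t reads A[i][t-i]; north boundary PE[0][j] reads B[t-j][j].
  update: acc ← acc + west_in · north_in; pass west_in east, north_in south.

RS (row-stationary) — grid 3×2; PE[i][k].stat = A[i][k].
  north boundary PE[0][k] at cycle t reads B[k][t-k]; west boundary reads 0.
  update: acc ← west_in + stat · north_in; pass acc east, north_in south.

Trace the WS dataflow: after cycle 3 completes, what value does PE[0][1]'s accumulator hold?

PE[0][1].acc = 81

WS on a 2×2 grid — tracing PE[0][1] and its feeders:
  t=0 PE[0][0]: acc=7 h=7 v=7
  t=0 PE[0][1]: acc=0 h=0 v=0
  t=1 PE[0][0]: acc=9 h=9 v=9
  t=1 PE[0][1]: acc=63 h=7 v=63
  t=2 PE[0][0]: acc=9 h=9 v=9
  t=2 PE[0][1]: acc=81 h=9 v=81
  t=3 PE[0][0]: acc=0 h=0 v=0
  t=3 PE[0][1]: acc=81 h=9 v=81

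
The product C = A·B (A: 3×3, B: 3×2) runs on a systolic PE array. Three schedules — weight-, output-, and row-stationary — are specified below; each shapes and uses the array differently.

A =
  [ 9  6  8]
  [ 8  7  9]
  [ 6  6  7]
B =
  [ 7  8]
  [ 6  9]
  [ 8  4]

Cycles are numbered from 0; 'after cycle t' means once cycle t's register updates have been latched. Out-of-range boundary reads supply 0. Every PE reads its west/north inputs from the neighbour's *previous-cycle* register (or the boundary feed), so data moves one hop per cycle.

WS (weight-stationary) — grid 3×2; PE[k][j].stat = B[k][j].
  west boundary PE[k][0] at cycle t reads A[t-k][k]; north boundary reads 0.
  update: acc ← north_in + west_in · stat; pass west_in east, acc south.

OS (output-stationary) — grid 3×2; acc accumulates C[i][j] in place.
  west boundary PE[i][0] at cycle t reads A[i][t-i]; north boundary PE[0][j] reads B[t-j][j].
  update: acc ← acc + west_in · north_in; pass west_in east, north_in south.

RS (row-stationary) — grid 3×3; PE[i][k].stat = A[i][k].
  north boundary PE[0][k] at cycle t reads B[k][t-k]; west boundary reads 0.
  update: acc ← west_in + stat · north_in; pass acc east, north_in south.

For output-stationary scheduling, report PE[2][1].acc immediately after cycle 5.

OS 3×2: PE[2][1] cycle-by-cycle (with neighbour feeds):
  0: (1,1).acc=0  regs=<0,0>
  0: (2,0).acc=0  regs=<0,0>
  0: (2,1).acc=0  regs=<0,0>
  1: (1,1).acc=0  regs=<0,0>
  1: (2,0).acc=0  regs=<0,0>
  1: (2,1).acc=0  regs=<0,0>
  2: (1,1).acc=64  regs=<8,8>
  2: (2,0).acc=42  regs=<6,7>
  2: (2,1).acc=0  regs=<0,0>
  3: (1,1).acc=127  regs=<7,9>
  3: (2,0).acc=78  regs=<6,6>
  3: (2,1).acc=48  regs=<6,8>
  4: (1,1).acc=163  regs=<9,4>
  4: (2,0).acc=134  regs=<7,8>
  4: (2,1).acc=102  regs=<6,9>
  5: (1,1).acc=163  regs=<0,0>
  5: (2,0).acc=134  regs=<0,0>
  5: (2,1).acc=130  regs=<7,4>

PE[2][1].acc = 130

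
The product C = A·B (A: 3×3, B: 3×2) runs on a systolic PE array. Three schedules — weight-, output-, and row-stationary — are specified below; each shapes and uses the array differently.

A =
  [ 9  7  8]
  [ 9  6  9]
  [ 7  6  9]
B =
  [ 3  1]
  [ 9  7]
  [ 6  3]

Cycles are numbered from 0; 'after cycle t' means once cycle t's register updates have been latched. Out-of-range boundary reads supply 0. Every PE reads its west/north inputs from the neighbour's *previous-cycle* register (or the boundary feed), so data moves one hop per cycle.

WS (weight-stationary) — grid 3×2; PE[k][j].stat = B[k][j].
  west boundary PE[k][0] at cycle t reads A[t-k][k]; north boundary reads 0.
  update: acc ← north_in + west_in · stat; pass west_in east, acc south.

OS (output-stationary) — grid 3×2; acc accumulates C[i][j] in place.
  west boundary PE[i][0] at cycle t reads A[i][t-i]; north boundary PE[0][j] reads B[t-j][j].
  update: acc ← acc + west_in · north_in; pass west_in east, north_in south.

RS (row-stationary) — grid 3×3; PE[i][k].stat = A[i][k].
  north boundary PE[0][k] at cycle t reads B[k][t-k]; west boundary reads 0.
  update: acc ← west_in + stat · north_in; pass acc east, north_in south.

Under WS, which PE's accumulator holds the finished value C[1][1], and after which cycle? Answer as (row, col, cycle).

(row, col, cycle) = (2, 1, 4)

WS — PE[2][1] is where C[1][1] collects:
  @0  [2,1]  acc 0  |  →0  ↓0
  @1  [2,1]  acc 0  |  →0  ↓0
  @2  [2,1]  acc 0  |  →0  ↓0
  @3  [2,1]  acc 82  |  →8  ↓82
  @4  [2,1]  acc 78  |  →9  ↓78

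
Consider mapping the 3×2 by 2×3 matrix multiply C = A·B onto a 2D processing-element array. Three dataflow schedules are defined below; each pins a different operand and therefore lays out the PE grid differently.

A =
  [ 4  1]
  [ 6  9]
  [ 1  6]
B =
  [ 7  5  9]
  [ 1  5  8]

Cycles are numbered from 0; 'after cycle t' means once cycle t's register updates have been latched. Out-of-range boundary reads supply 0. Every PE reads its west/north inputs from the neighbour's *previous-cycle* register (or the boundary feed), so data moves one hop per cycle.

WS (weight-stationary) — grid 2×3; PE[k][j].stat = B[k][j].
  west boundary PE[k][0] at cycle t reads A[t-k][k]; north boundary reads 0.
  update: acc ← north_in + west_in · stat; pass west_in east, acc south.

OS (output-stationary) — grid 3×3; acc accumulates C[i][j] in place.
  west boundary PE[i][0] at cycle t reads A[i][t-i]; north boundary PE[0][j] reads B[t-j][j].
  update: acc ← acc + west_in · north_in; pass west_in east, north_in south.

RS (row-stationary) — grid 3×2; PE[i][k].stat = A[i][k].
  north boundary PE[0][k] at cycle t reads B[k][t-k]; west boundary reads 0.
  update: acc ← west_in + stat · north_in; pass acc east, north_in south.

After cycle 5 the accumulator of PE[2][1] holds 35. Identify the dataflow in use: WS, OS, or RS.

dataflow = OS

— WS: 2×3 array has no PE[2][1].
OS [3×3] PE[2][1] across cycles:
  after 0 — PE[2][1] acc=0, pass-E 0, pass-S 0
  after 1 — PE[2][1] acc=0, pass-E 0, pass-S 0
  after 2 — PE[2][1] acc=0, pass-E 0, pass-S 0
  after 3 — PE[2][1] acc=5, pass-E 1, pass-S 5
  after 4 — PE[2][1] acc=35, pass-E 6, pass-S 5
  after 5 — PE[2][1] acc=35, pass-E 0, pass-S 0
RS [3×2] PE[2][1] across cycles:
  after 0 — PE[2][1] acc=0, pass-E 0, pass-S 0
  after 1 — PE[2][1] acc=0, pass-E 0, pass-S 0
  after 2 — PE[2][1] acc=0, pass-E 0, pass-S 0
  after 3 — PE[2][1] acc=13, pass-E 13, pass-S 1
  after 4 — PE[2][1] acc=35, pass-E 35, pass-S 5
  after 5 — PE[2][1] acc=57, pass-E 57, pass-S 8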